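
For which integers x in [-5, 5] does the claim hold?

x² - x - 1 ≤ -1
Holds for: {0, 1}
Fails for: {-5, -4, -3, -2, -1, 2, 3, 4, 5}

Answer: {0, 1}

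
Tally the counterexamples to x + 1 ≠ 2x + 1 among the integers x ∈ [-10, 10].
Counterexamples in [-10, 10]: {0}.

Counting them gives 1 values.

Answer: 1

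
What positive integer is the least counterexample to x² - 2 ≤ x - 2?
Testing positive integers:
x = 1: LHS = 1² - 2 = -1, RHS = 1 - 2 = -1; -1 ≤ -1 — holds
x = 2: LHS = 2² - 2 = 2, RHS = 2 - 2 = 0; 2 ≤ 0 — FAILS  ← smallest positive counterexample

Answer: x = 2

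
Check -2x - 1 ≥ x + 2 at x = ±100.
x = 100: LHS = -2·100 - 1 = -201, RHS = 100 + 2 = 102; -201 ≥ 102 — FAILS
x = -100: LHS = -2·(-100) - 1 = 199, RHS = (-100) + 2 = -98; 199 ≥ -98 — holds

Answer: Partially: fails for x = 100, holds for x = -100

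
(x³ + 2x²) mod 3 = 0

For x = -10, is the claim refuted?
Substitute x = -10 into the relation:
x = -10: LHS = ((-10)³ + 2·(-10)²) mod 3 = (-800) mod 3 = 1; 1 = 0 — FAILS

Since the claim fails at x = -10, this value is a counterexample.

Answer: Yes, x = -10 is a counterexample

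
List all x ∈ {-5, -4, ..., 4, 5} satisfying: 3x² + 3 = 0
Over all integers in [-5, 5], LHS − RHS is always positive; it is smallest at x = 0, where it equals 3:
x = 0: LHS = 3·0² + 3 = 3; 3 = 0 — FAILS
At the ends of the range:
x = -5: LHS = 3·(-5)² + 3 = 78; 78 = 0 — FAILS
x = 5: LHS = 3·5² + 3 = 78; 78 = 0 — FAILS
Hence LHS − RHS is never 0, i.e. the two sides are never equal, so the claimed relation (=) fails for every integer in [-5, 5].

Answer: None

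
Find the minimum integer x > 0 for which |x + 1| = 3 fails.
Testing positive integers:
x = 1: LHS = |1 + 1| = |2| = 2; 2 = 3 — FAILS  ← smallest positive counterexample

Answer: x = 1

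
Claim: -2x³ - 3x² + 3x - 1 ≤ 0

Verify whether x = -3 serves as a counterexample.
Substitute x = -3 into the relation:
x = -3: LHS = -2·(-3)³ - 3·(-3)² + 3·(-3) - 1 = 17; 17 ≤ 0 — FAILS

Since the claim fails at x = -3, this value is a counterexample.

Answer: Yes, x = -3 is a counterexample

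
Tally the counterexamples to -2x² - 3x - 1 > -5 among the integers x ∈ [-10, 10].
Counterexamples in [-10, 10]: {-10, -9, -8, -7, -6, -5, -4, -3, 1, 2, 3, 4, 5, 6, 7, 8, 9, 10}.

Counting them gives 18 values.

Answer: 18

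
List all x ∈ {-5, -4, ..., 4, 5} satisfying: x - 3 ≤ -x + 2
Holds for: {-5, -4, -3, -2, -1, 0, 1, 2}
Fails for: {3, 4, 5}

Answer: {-5, -4, -3, -2, -1, 0, 1, 2}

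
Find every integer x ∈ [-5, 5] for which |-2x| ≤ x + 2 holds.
Holds for: {0, 1, 2}
Fails for: {-5, -4, -3, -2, -1, 3, 4, 5}

Answer: {0, 1, 2}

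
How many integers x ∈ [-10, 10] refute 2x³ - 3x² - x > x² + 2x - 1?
Counterexamples in [-10, 10]: {-10, -9, -8, -7, -6, -5, -4, -3, -2, -1, 1, 2}.

Counting them gives 12 values.

Answer: 12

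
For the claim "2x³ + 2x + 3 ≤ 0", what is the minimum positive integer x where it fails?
Testing positive integers:
x = 1: LHS = 2·1³ + 2·1 + 3 = 7; 7 ≤ 0 — FAILS  ← smallest positive counterexample

Answer: x = 1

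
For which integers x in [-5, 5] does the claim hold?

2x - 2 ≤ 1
Holds for: {-5, -4, -3, -2, -1, 0, 1}
Fails for: {2, 3, 4, 5}

Answer: {-5, -4, -3, -2, -1, 0, 1}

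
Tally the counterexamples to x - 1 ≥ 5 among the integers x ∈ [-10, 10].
Counterexamples in [-10, 10]: {-10, -9, -8, -7, -6, -5, -4, -3, -2, -1, 0, 1, 2, 3, 4, 5}.

Counting them gives 16 values.

Answer: 16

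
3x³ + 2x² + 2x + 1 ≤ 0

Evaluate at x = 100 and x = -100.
x = 100: LHS = 3·100³ + 2·100² + 2·100 + 1 = 3020201; 3020201 ≤ 0 — FAILS
x = -100: LHS = 3·(-100)³ + 2·(-100)² + 2·(-100) + 1 = -2980199; -2980199 ≤ 0 — holds

Answer: Partially: fails for x = 100, holds for x = -100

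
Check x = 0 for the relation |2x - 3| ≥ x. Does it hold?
x = 0: LHS = |2·0 - 3| = |-3| = 3; 3 ≥ 0 — holds

The relation is satisfied at x = 0.

Answer: Yes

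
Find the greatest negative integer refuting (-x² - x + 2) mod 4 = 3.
Testing negative integers from -1 downward:
x = -1: LHS = (-(-1)² - (-1) + 2) mod 4 = 2 mod 4 = 2; 2 = 3 — FAILS  ← closest negative counterexample to 0

Answer: x = -1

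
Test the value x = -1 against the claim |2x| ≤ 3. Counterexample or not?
Substitute x = -1 into the relation:
x = -1: LHS = |2·(-1)| = |-2| = 2; 2 ≤ 3 — holds

The claim holds here, so x = -1 is not a counterexample. (A counterexample exists elsewhere, e.g. x = 2.)

Answer: No, x = -1 is not a counterexample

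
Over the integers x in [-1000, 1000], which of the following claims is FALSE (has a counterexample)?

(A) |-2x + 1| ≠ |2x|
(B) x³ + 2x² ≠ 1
(A) Track d = LHS − RHS over the integers in [-1000, 1000]. Equality would need d = 0, but d changes sign only between consecutive integers, jumping over 0:
x = 0: LHS = |-2·0 + 1| = |1| = 1, RHS = |2·0| = |0| = 0; 1 ≠ 0 — holds  (d = 1)
x = 1: LHS = |-2·1 + 1| = |-1| = 1, RHS = |2·1| = |2| = 2; 1 ≠ 2 — holds  (d = -1)
Away from these crossings d keeps a constant sign, and checking every integer in [-1000, 1000] confirms d ≠ 0 throughout. Hence the two sides are never equal, so the relation holds for every integer in [-1000, 1000].

(B) x = -1: LHS = (-1)³ + 2·(-1)² = 1; 1 ≠ 1 — FAILS

Only (B) has a counterexample.

Answer: B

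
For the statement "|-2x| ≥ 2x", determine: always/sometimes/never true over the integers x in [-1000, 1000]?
Over all integers in [-1000, 1000], LHS − RHS is smallest at x = 0, where it equals 0:
x = 0: LHS = |-2·0| = |0| = 0, RHS = 2·0 = 0; 0 ≥ 0 — holds
At the ends of the range:
x = -1000: LHS = |-2·(-1000)| = |2000| = 2000, RHS = 2·(-1000) = -2000; 2000 ≥ -2000 — holds
x = 1000: LHS = |-2·1000| = |-2000| = 2000, RHS = 2·1000 = 2000; 2000 ≥ 2000 — holds
Hence LHS − RHS is never negative, i.e. LHS ≥ RHS throughout, so the relation holds for every integer in [-1000, 1000].

No counterexample exists.

Answer: Always true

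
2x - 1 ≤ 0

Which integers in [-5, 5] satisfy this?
Holds for: {-5, -4, -3, -2, -1, 0}
Fails for: {1, 2, 3, 4, 5}

Answer: {-5, -4, -3, -2, -1, 0}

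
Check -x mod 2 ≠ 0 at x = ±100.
x = 100: LHS = (-100) mod 2 = 0; 0 ≠ 0 — FAILS
x = -100: LHS = (-(-100)) mod 2 = 100 mod 2 = 0; 0 ≠ 0 — FAILS

Answer: No, fails for both x = 100 and x = -100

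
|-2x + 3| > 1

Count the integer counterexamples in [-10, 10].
Counterexamples in [-10, 10]: {1, 2}.

Counting them gives 2 values.

Answer: 2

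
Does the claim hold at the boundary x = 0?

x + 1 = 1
x = 0: LHS = 0 + 1 = 1; 1 = 1 — holds

The relation is satisfied at x = 0.

Answer: Yes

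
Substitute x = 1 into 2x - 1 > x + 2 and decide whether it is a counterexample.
Substitute x = 1 into the relation:
x = 1: LHS = 2·1 - 1 = 1, RHS = 1 + 2 = 3; 1 > 3 — FAILS

Since the claim fails at x = 1, this value is a counterexample.

Answer: Yes, x = 1 is a counterexample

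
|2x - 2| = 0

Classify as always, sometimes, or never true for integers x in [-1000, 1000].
Holds at x = 1: LHS = |2·1 - 2| = |0| = 0; 0 = 0 — holds
Fails at x = 0: LHS = |2·0 - 2| = |-2| = 2; 2 = 0 — FAILS
It is satisfied by some integers in the range but not all.

Answer: Sometimes true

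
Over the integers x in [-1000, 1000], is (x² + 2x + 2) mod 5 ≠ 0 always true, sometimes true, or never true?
Holds at x = 0: LHS = (0² + 2·0 + 2) mod 5 = 2 mod 5 = 2; 2 ≠ 0 — holds
Fails at x = 1: LHS = (1² + 2·1 + 2) mod 5 = 5 mod 5 = 0; 0 ≠ 0 — FAILS
It is satisfied by some integers in the range but not all.

Answer: Sometimes true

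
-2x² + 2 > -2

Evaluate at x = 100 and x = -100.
x = 100: LHS = -2·100² + 2 = -19998; -19998 > -2 — FAILS
x = -100: LHS = -2·(-100)² + 2 = -19998; -19998 > -2 — FAILS

Answer: No, fails for both x = 100 and x = -100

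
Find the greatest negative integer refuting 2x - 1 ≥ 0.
Testing negative integers from -1 downward:
x = -1: LHS = 2·(-1) - 1 = -3; -3 ≥ 0 — FAILS  ← closest negative counterexample to 0

Answer: x = -1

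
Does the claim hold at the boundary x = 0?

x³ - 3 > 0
x = 0: LHS = 0³ - 3 = -3; -3 > 0 — FAILS

The relation fails at x = 0, so x = 0 is a counterexample.

Answer: No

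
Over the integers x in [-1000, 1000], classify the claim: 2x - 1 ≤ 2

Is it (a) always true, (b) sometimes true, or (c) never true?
Holds at x = 0: LHS = 2·0 - 1 = -1; -1 ≤ 2 — holds
Fails at x = 2: LHS = 2·2 - 1 = 3; 3 ≤ 2 — FAILS
It is satisfied by some integers in the range but not all.

Answer: Sometimes true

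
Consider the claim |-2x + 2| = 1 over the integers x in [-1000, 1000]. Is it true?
The claim fails at x = 0:
x = 0: LHS = |-2·0 + 2| = |2| = 2; 2 = 1 — FAILS

Because a single integer refutes it, the statement is false.

Answer: False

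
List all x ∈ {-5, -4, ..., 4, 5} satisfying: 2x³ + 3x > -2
Holds for: {0, 1, 2, 3, 4, 5}
Fails for: {-5, -4, -3, -2, -1}

Answer: {0, 1, 2, 3, 4, 5}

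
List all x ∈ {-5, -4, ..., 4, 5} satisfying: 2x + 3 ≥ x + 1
Holds for: {-2, -1, 0, 1, 2, 3, 4, 5}
Fails for: {-5, -4, -3}

Answer: {-2, -1, 0, 1, 2, 3, 4, 5}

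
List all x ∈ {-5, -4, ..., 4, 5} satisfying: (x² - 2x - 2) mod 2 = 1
Holds for: {-5, -3, -1, 1, 3, 5}
Fails for: {-4, -2, 0, 2, 4}

Answer: {-5, -3, -1, 1, 3, 5}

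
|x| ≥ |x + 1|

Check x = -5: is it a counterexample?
Substitute x = -5 into the relation:
x = -5: LHS = |-5| = 5, RHS = |(-5) + 1| = |-4| = 4; 5 ≥ 4 — holds

The claim holds here, so x = -5 is not a counterexample. (A counterexample exists elsewhere, e.g. x = 0.)

Answer: No, x = -5 is not a counterexample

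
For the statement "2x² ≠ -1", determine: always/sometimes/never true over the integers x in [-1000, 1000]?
Over all integers in [-1000, 1000], LHS − RHS is always positive; it is smallest at x = 0, where it equals 1:
x = 0: LHS = 2·0² = 0; 0 ≠ -1 — holds
At the ends of the range:
x = -1000: LHS = 2·(-1000)² = 2000000; 2000000 ≠ -1 — holds
x = 1000: LHS = 2·1000² = 2000000; 2000000 ≠ -1 — holds
Hence LHS − RHS is never 0, i.e. the two sides are never equal, so the relation holds for every integer in [-1000, 1000].

No counterexample exists.

Answer: Always true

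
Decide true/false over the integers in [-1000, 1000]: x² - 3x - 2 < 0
The claim fails at x = -1:
x = -1: LHS = (-1)² - 3·(-1) - 2 = 2; 2 < 0 — FAILS

Because a single integer refutes it, the statement is false.

Answer: False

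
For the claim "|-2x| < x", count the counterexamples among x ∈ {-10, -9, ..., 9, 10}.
Counterexamples in [-10, 10]: {-10, -9, -8, -7, -6, -5, -4, -3, -2, -1, 0, 1, 2, 3, 4, 5, 6, 7, 8, 9, 10}.

Counting them gives 21 values.

Answer: 21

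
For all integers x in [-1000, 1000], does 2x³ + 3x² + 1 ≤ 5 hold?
The claim fails at x = 1:
x = 1: LHS = 2·1³ + 3·1² + 1 = 6; 6 ≤ 5 — FAILS

Because a single integer refutes it, the statement is false.

Answer: False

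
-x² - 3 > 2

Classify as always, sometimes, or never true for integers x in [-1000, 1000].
Over all integers in [-1000, 1000], LHS − RHS is largest at x = 0, where it equals -5:
x = 0: LHS = -0² - 3 = -3; -3 > 2 — FAILS
At the ends of the range:
x = -1000: LHS = -(-1000)² - 3 = -1000003; -1000003 > 2 — FAILS
x = 1000: LHS = -1000² - 3 = -1000003; -1000003 > 2 — FAILS
Hence LHS − RHS is never positive, i.e. LHS ≤ RHS throughout, so the claimed relation (>) fails for every integer in [-1000, 1000].

No integer in the range satisfies it.

Answer: Never true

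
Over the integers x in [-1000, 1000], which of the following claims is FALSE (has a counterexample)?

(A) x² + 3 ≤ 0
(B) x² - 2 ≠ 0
(A) x = 0: LHS = 0² + 3 = 3; 3 ≤ 0 — FAILS

(B) Track d = LHS − RHS over the integers in [-1000, 1000]. Equality would need d = 0, but d changes sign only between consecutive integers, jumping over 0:
x = -2: LHS = (-2)² - 2 = 2; 2 ≠ 0 — holds  (d = 2)
x = -1: LHS = (-1)² - 2 = -1; -1 ≠ 0 — holds  (d = -1)
x = 1: LHS = 1² - 2 = -1; -1 ≠ 0 — holds  (d = -1)
x = 2: LHS = 2² - 2 = 2; 2 ≠ 0 — holds  (d = 2)
Away from these crossings d keeps a constant sign, and checking every integer in [-1000, 1000] confirms d ≠ 0 throughout. Hence the two sides are never equal, so the relation holds for every integer in [-1000, 1000].

Only (A) has a counterexample.

Answer: A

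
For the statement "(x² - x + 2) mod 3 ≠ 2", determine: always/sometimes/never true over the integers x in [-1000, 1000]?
Holds at x = -1: LHS = ((-1)² - (-1) + 2) mod 3 = 4 mod 3 = 1; 1 ≠ 2 — holds
Fails at x = 0: LHS = (0² - 0 + 2) mod 3 = 2 mod 3 = 2; 2 ≠ 2 — FAILS
It is satisfied by some integers in the range but not all.

Answer: Sometimes true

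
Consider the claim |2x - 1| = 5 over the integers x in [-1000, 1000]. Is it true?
The claim fails at x = 0:
x = 0: LHS = |2·0 - 1| = |-1| = 1; 1 = 5 — FAILS

Because a single integer refutes it, the statement is false.

Answer: False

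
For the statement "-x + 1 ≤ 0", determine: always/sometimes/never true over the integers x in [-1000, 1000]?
Holds at x = 1: LHS = -1 + 1 = 0; 0 ≤ 0 — holds
Fails at x = 0: LHS = -0 + 1 = 1; 1 ≤ 0 — FAILS
It is satisfied by some integers in the range but not all.

Answer: Sometimes true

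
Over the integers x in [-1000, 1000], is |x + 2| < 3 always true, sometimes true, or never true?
Holds at x = 0: LHS = |0 + 2| = |2| = 2; 2 < 3 — holds
Fails at x = 1: LHS = |1 + 2| = |3| = 3; 3 < 3 — FAILS
It is satisfied by some integers in the range but not all.

Answer: Sometimes true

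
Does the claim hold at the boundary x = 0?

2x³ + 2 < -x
x = 0: LHS = 2·0³ + 2 = 2, RHS = -0 = 0; 2 < 0 — FAILS

The relation fails at x = 0, so x = 0 is a counterexample.

Answer: No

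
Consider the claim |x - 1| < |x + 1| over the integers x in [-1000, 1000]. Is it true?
The claim fails at x = 0:
x = 0: LHS = |0 - 1| = |-1| = 1, RHS = |0 + 1| = |1| = 1; 1 < 1 — FAILS

Because a single integer refutes it, the statement is false.

Answer: False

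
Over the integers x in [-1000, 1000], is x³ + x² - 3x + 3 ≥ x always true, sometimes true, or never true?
Holds at x = 0: LHS = 0³ + 0² - 3·0 + 3 = 3; 3 ≥ 0 — holds
Fails at x = -3: LHS = (-3)³ + (-3)² - 3·(-3) + 3 = -6; -6 ≥ -3 — FAILS
It is satisfied by some integers in the range but not all.

Answer: Sometimes true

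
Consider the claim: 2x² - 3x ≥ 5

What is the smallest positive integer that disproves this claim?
Testing positive integers:
x = 1: LHS = 2·1² - 3·1 = -1; -1 ≥ 5 — FAILS  ← smallest positive counterexample

Answer: x = 1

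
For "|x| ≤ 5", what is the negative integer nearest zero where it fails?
Testing negative integers from -1 downward:
x = -1: LHS = |-1| = 1; 1 ≤ 5 — holds
x = -2: LHS = |-2| = 2; 2 ≤ 5 — holds
x = -3: LHS = |-3| = 3; 3 ≤ 5 — holds
x = -4: LHS = |-4| = 4; 4 ≤ 5 — holds
x = -5: LHS = |-5| = 5; 5 ≤ 5 — holds
x = -6: LHS = |-6| = 6; 6 ≤ 5 — FAILS  ← closest negative counterexample to 0

Answer: x = -6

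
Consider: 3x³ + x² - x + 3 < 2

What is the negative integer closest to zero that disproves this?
Testing negative integers from -1 downward:
x = -1: LHS = 3·(-1)³ + (-1)² - (-1) + 3 = 2; 2 < 2 — FAILS  ← closest negative counterexample to 0

Answer: x = -1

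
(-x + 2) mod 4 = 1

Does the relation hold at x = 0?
x = 0: LHS = (-0 + 2) mod 4 = 2 mod 4 = 2; 2 = 1 — FAILS

The relation fails at x = 0, so x = 0 is a counterexample.

Answer: No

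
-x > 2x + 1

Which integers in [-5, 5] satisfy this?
Holds for: {-5, -4, -3, -2, -1}
Fails for: {0, 1, 2, 3, 4, 5}

Answer: {-5, -4, -3, -2, -1}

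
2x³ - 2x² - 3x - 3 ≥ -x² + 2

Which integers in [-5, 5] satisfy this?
Holds for: {2, 3, 4, 5}
Fails for: {-5, -4, -3, -2, -1, 0, 1}

Answer: {2, 3, 4, 5}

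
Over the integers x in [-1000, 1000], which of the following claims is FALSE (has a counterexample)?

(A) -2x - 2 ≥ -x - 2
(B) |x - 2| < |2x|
(A) x = 1: LHS = -2·1 - 2 = -4, RHS = -1 - 2 = -3; -4 ≥ -3 — FAILS
(B) x = 0: LHS = |0 - 2| = |-2| = 2, RHS = |2·0| = |0| = 0; 2 < 0 — FAILS

Answer: Both A and B are false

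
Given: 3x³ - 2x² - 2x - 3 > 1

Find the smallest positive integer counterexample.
Testing positive integers:
x = 1: LHS = 3·1³ - 2·1² - 2·1 - 3 = -4; -4 > 1 — FAILS  ← smallest positive counterexample

Answer: x = 1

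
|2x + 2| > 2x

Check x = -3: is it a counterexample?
Substitute x = -3 into the relation:
x = -3: LHS = |2·(-3) + 2| = |-4| = 4, RHS = 2·(-3) = -6; 4 > -6 — holds

The relation holds at x = -3, so it is not a counterexample.

Answer: No, x = -3 is not a counterexample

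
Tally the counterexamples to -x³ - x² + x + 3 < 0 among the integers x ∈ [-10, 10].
Counterexamples in [-10, 10]: {-10, -9, -8, -7, -6, -5, -4, -3, -2, -1, 0, 1}.

Counting them gives 12 values.

Answer: 12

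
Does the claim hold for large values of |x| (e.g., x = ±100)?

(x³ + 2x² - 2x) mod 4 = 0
x = 100: LHS = (100³ + 2·100² - 2·100) mod 4 = 1019800 mod 4 = 0; 0 = 0 — holds
x = -100: LHS = ((-100)³ + 2·(-100)² - 2·(-100)) mod 4 = (-979800) mod 4 = 0; 0 = 0 — holds

Answer: Yes, holds for both x = 100 and x = -100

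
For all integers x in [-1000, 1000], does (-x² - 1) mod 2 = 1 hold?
The claim fails at x = 1:
x = 1: LHS = (-1² - 1) mod 2 = (-2) mod 2 = 0; 0 = 1 — FAILS

Because a single integer refutes it, the statement is false.

Answer: False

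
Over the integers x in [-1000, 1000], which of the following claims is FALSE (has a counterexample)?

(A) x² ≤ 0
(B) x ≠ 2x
(A) x = 1: LHS = 1² = 1; 1 ≤ 0 — FAILS
(B) x = 0: RHS = 2·0 = 0; 0 ≠ 0 — FAILS

Answer: Both A and B are false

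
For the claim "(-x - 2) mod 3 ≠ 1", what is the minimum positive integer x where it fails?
Testing positive integers:
x = 1: LHS = (-1 - 2) mod 3 = (-3) mod 3 = 0; 0 ≠ 1 — holds
x = 2: LHS = (-2 - 2) mod 3 = (-4) mod 3 = 2; 2 ≠ 1 — holds
x = 3: LHS = (-3 - 2) mod 3 = (-5) mod 3 = 1; 1 ≠ 1 — FAILS  ← smallest positive counterexample

Answer: x = 3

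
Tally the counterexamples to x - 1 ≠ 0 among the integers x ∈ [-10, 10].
Counterexamples in [-10, 10]: {1}.

Counting them gives 1 values.

Answer: 1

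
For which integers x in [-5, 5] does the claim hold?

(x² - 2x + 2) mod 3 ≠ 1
Holds for: {-4, -3, -1, 0, 2, 3, 5}
Fails for: {-5, -2, 1, 4}

Answer: {-4, -3, -1, 0, 2, 3, 5}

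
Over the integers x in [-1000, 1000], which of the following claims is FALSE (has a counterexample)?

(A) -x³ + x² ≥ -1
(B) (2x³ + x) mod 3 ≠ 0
(A) x = 2: LHS = -2³ + 2² = -4; -4 ≥ -1 — FAILS
(B) x = 0: LHS = (2·0³ + 0) mod 3 = 0 mod 3 = 0; 0 ≠ 0 — FAILS

Answer: Both A and B are false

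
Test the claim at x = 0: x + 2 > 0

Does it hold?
x = 0: LHS = 0 + 2 = 2; 2 > 0 — holds

The relation is satisfied at x = 0.

Answer: Yes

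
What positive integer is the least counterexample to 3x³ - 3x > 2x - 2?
Testing positive integers:
x = 1: LHS = 3·1³ - 3·1 = 0, RHS = 2·1 - 2 = 0; 0 > 0 — FAILS  ← smallest positive counterexample

Answer: x = 1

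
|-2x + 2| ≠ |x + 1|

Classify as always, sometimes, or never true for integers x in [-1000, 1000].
Holds at x = 0: LHS = |-2·0 + 2| = |2| = 2, RHS = |0 + 1| = |1| = 1; 2 ≠ 1 — holds
Fails at x = 3: LHS = |-2·3 + 2| = |-4| = 4, RHS = |3 + 1| = |4| = 4; 4 ≠ 4 — FAILS
It is satisfied by some integers in the range but not all.

Answer: Sometimes true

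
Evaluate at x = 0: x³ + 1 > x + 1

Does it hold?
x = 0: LHS = 0³ + 1 = 1, RHS = 0 + 1 = 1; 1 > 1 — FAILS

The relation fails at x = 0, so x = 0 is a counterexample.

Answer: No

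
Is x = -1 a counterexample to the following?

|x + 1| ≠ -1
Substitute x = -1 into the relation:
x = -1: LHS = |(-1) + 1| = |0| = 0; 0 ≠ -1 — holds

The relation holds at x = -1, so it is not a counterexample.

Answer: No, x = -1 is not a counterexample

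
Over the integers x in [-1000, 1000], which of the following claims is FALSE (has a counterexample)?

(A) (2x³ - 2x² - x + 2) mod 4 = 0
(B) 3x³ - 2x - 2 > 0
(A) x = 0: LHS = (2·0³ - 2·0² - 0 + 2) mod 4 = 2 mod 4 = 2; 2 = 0 — FAILS
(B) x = 0: LHS = 3·0³ - 2·0 - 2 = -2; -2 > 0 — FAILS

Answer: Both A and B are false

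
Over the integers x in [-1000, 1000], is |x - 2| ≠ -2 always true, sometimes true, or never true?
An absolute value is never negative, so the left side is ≥ 0 for every x, while the right side is -2. Tightest case in [-1000, 1000] is x = 2:
x = 2: LHS = |2 - 2| = |0| = 0; 0 ≠ -2 — holds
Hence LHS − RHS is never 0, i.e. the two sides are never equal, so the relation holds for every integer in [-1000, 1000].

No counterexample exists.

Answer: Always true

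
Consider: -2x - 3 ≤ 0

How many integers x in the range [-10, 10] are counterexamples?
Counterexamples in [-10, 10]: {-10, -9, -8, -7, -6, -5, -4, -3, -2}.

Counting them gives 9 values.

Answer: 9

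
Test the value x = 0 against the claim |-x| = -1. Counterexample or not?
Substitute x = 0 into the relation:
x = 0: LHS = |-0| = |0| = 0; 0 = -1 — FAILS

Since the claim fails at x = 0, this value is a counterexample.

Answer: Yes, x = 0 is a counterexample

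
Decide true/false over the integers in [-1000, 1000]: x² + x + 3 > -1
Over all integers in [-1000, 1000], LHS − RHS is smallest at x = 0, where it equals 4:
x = 0: LHS = 0² + 0 + 3 = 3; 3 > -1 — holds
At the ends of the range:
x = -1000: LHS = (-1000)² + (-1000) + 3 = 999003; 999003 > -1 — holds
x = 1000: LHS = 1000² + 1000 + 3 = 1001003; 1001003 > -1 — holds
Hence LHS − RHS is never zero or negative, i.e. LHS > RHS throughout, so the relation holds for every integer in [-1000, 1000].

No counterexample exists.

Answer: True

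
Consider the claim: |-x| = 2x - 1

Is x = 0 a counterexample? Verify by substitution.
Substitute x = 0 into the relation:
x = 0: LHS = |-0| = |0| = 0, RHS = 2·0 - 1 = -1; 0 = -1 — FAILS

Since the claim fails at x = 0, this value is a counterexample.

Answer: Yes, x = 0 is a counterexample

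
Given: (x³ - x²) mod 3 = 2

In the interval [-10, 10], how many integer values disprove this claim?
Counterexamples in [-10, 10]: {-10, -9, -8, -7, -6, -5, -4, -3, -2, -1, 0, 1, 2, 3, 4, 5, 6, 7, 8, 9, 10}.

Counting them gives 21 values.

Answer: 21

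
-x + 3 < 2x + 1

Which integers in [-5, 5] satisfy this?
Holds for: {1, 2, 3, 4, 5}
Fails for: {-5, -4, -3, -2, -1, 0}

Answer: {1, 2, 3, 4, 5}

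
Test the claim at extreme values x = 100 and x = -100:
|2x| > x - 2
x = 100: LHS = |2·100| = |200| = 200, RHS = 100 - 2 = 98; 200 > 98 — holds
x = -100: LHS = |2·(-100)| = |-200| = 200, RHS = (-100) - 2 = -102; 200 > -102 — holds

Answer: Yes, holds for both x = 100 and x = -100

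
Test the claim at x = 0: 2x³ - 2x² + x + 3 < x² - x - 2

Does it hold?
x = 0: LHS = 2·0³ - 2·0² + 0 + 3 = 3, RHS = 0² - 0 - 2 = -2; 3 < -2 — FAILS

The relation fails at x = 0, so x = 0 is a counterexample.

Answer: No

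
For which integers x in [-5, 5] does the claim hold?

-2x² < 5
Over all integers in [-5, 5], LHS − RHS is largest at x = 0, where it equals -5:
x = 0: LHS = -2·0² = 0; 0 < 5 — holds
At the ends of the range:
x = -5: LHS = -2·(-5)² = -50; -50 < 5 — holds
x = 5: LHS = -2·5² = -50; -50 < 5 — holds
Hence LHS − RHS is never zero or positive, i.e. LHS < RHS throughout, so the relation holds for every integer in [-5, 5].

Answer: All integers in [-5, 5]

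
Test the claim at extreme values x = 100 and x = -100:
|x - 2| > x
x = 100: LHS = |100 - 2| = |98| = 98; 98 > 100 — FAILS
x = -100: LHS = |(-100) - 2| = |-102| = 102; 102 > -100 — holds

Answer: Partially: fails for x = 100, holds for x = -100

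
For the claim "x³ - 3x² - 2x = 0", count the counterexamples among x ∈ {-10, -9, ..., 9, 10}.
Counterexamples in [-10, 10]: {-10, -9, -8, -7, -6, -5, -4, -3, -2, -1, 1, 2, 3, 4, 5, 6, 7, 8, 9, 10}.

Counting them gives 20 values.

Answer: 20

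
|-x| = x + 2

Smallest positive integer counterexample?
Testing positive integers:
x = 1: LHS = |-1| = 1, RHS = 1 + 2 = 3; 1 = 3 — FAILS  ← smallest positive counterexample

Answer: x = 1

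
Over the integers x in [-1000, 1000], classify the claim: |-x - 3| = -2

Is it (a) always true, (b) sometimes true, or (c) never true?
An absolute value is never negative, so the left side is ≥ 0 for every x, while the right side is -2. Tightest case in [-1000, 1000] is x = -3:
x = -3: LHS = |-(-3) - 3| = |0| = 0; 0 = -2 — FAILS
Hence LHS − RHS is never 0, i.e. the two sides are never equal, so the claimed relation (=) fails for every integer in [-1000, 1000].

No integer in the range satisfies it.

Answer: Never true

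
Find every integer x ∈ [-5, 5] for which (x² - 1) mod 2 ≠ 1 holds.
Holds for: {-5, -3, -1, 1, 3, 5}
Fails for: {-4, -2, 0, 2, 4}

Answer: {-5, -3, -1, 1, 3, 5}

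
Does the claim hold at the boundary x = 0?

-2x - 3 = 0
x = 0: LHS = -2·0 - 3 = -3; -3 = 0 — FAILS

The relation fails at x = 0, so x = 0 is a counterexample.

Answer: No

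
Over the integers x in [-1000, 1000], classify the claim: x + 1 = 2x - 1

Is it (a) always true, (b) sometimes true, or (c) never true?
Holds at x = 2: LHS = 2 + 1 = 3, RHS = 2·2 - 1 = 3; 3 = 3 — holds
Fails at x = 0: LHS = 0 + 1 = 1, RHS = 2·0 - 1 = -1; 1 = -1 — FAILS
It is satisfied by some integers in the range but not all.

Answer: Sometimes true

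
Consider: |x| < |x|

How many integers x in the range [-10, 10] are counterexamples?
Counterexamples in [-10, 10]: {-10, -9, -8, -7, -6, -5, -4, -3, -2, -1, 0, 1, 2, 3, 4, 5, 6, 7, 8, 9, 10}.

Counting them gives 21 values.

Answer: 21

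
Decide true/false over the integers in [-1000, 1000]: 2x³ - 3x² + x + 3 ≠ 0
Track d = LHS − RHS over the integers in [-1000, 1000]. Equality would need d = 0, but d changes sign only between consecutive integers, jumping over 0:
x = -1: LHS = 2·(-1)³ - 3·(-1)² + (-1) + 3 = -3; -3 ≠ 0 — holds  (d = -3)
x = 0: LHS = 2·0³ - 3·0² + 0 + 3 = 3; 3 ≠ 0 — holds  (d = 3)
Away from these crossings d keeps a constant sign, and checking every integer in [-1000, 1000] confirms d ≠ 0 throughout. Hence the two sides are never equal, so the relation holds for every integer in [-1000, 1000].

No counterexample exists.

Answer: True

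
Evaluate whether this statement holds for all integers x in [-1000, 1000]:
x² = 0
The claim fails at x = 1:
x = 1: LHS = 1² = 1; 1 = 0 — FAILS

Because a single integer refutes it, the statement is false.

Answer: False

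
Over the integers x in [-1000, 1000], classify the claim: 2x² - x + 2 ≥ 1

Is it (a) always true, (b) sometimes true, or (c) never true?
Over all integers in [-1000, 1000], LHS − RHS is smallest at x = 0, where it equals 1:
x = 0: LHS = 2·0² - 0 + 2 = 2; 2 ≥ 1 — holds
At the ends of the range:
x = -1000: LHS = 2·(-1000)² - (-1000) + 2 = 2001002; 2001002 ≥ 1 — holds
x = 1000: LHS = 2·1000² - 1000 + 2 = 1999002; 1999002 ≥ 1 — holds
Hence LHS − RHS is never negative, i.e. LHS ≥ RHS throughout, so the relation holds for every integer in [-1000, 1000].

No counterexample exists.

Answer: Always true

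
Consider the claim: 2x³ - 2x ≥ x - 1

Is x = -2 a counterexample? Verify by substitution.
Substitute x = -2 into the relation:
x = -2: LHS = 2·(-2)³ - 2·(-2) = -12, RHS = (-2) - 1 = -3; -12 ≥ -3 — FAILS

Since the claim fails at x = -2, this value is a counterexample.

Answer: Yes, x = -2 is a counterexample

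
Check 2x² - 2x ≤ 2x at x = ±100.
x = 100: LHS = 2·100² - 2·100 = 19800, RHS = 2·100 = 200; 19800 ≤ 200 — FAILS
x = -100: LHS = 2·(-100)² - 2·(-100) = 20200, RHS = 2·(-100) = -200; 20200 ≤ -200 — FAILS

Answer: No, fails for both x = 100 and x = -100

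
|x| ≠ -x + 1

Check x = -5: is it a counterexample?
Substitute x = -5 into the relation:
x = -5: LHS = |-5| = 5, RHS = -(-5) + 1 = 6; 5 ≠ 6 — holds

The relation holds at x = -5, so it is not a counterexample.

Answer: No, x = -5 is not a counterexample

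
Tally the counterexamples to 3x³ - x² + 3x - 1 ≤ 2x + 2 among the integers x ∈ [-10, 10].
Counterexamples in [-10, 10]: {2, 3, 4, 5, 6, 7, 8, 9, 10}.

Counting them gives 9 values.

Answer: 9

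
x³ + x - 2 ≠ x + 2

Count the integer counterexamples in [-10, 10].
Track d = LHS − RHS over the integers in [-10, 10]. Equality would need d = 0, but d changes sign only between consecutive integers, jumping over 0:
x = 1: LHS = 1³ + 1 - 2 = 0, RHS = 1 + 2 = 3; 0 ≠ 3 — holds  (d = -3)
x = 2: LHS = 2³ + 2 - 2 = 8, RHS = 2 + 2 = 4; 8 ≠ 4 — holds  (d = 4)
Away from these crossings d keeps a constant sign, and checking every integer in [-10, 10] confirms d ≠ 0 throughout. Hence the two sides are never equal, so the relation holds for every integer in [-10, 10].

No counterexample appears in that range.

Answer: 0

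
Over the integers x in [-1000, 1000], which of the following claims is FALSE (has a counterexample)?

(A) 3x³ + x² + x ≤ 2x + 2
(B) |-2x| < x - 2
(A) x = 1: LHS = 3·1³ + 1² + 1 = 5, RHS = 2·1 + 2 = 4; 5 ≤ 4 — FAILS
(B) x = 0: LHS = |-2·0| = |0| = 0, RHS = 0 - 2 = -2; 0 < -2 — FAILS

Answer: Both A and B are false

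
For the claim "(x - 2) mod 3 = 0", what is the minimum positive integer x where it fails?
Testing positive integers:
x = 1: LHS = (1 - 2) mod 3 = (-1) mod 3 = 2; 2 = 0 — FAILS  ← smallest positive counterexample

Answer: x = 1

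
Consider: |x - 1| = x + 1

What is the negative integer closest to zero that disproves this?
Testing negative integers from -1 downward:
x = -1: LHS = |(-1) - 1| = |-2| = 2, RHS = (-1) + 1 = 0; 2 = 0 — FAILS  ← closest negative counterexample to 0

Answer: x = -1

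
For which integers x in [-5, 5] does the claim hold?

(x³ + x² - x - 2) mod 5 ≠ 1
Holds for: {-5, -4, -3, -1, 0, 1, 2, 4, 5}
Fails for: {-2, 3}

Answer: {-5, -4, -3, -1, 0, 1, 2, 4, 5}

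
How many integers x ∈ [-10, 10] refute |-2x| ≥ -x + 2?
Counterexamples in [-10, 10]: {-1, 0}.

Counting them gives 2 values.

Answer: 2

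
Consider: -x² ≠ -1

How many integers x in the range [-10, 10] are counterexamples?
Counterexamples in [-10, 10]: {-1, 1}.

Counting them gives 2 values.

Answer: 2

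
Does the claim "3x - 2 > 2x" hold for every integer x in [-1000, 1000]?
The claim fails at x = 0:
x = 0: LHS = 3·0 - 2 = -2, RHS = 2·0 = 0; -2 > 0 — FAILS

Because a single integer refutes it, the statement is false.

Answer: False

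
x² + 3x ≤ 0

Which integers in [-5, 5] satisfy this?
Holds for: {-3, -2, -1, 0}
Fails for: {-5, -4, 1, 2, 3, 4, 5}

Answer: {-3, -2, -1, 0}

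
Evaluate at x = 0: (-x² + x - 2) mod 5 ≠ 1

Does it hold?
x = 0: LHS = (-0² + 0 - 2) mod 5 = (-2) mod 5 = 3; 3 ≠ 1 — holds

The relation is satisfied at x = 0.

Answer: Yes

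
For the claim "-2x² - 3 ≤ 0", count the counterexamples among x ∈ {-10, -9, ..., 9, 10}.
Over all integers in [-10, 10], LHS − RHS is largest at x = 0, where it equals -3:
x = 0: LHS = -2·0² - 3 = -3; -3 ≤ 0 — holds
At the ends of the range:
x = -10: LHS = -2·(-10)² - 3 = -203; -203 ≤ 0 — holds
x = 10: LHS = -2·10² - 3 = -203; -203 ≤ 0 — holds
Hence LHS − RHS is never positive, i.e. LHS ≤ RHS throughout, so the relation holds for every integer in [-10, 10].

No counterexample appears in that range.

Answer: 0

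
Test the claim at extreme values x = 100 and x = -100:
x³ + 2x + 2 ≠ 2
x = 100: LHS = 100³ + 2·100 + 2 = 1000202; 1000202 ≠ 2 — holds
x = -100: LHS = (-100)³ + 2·(-100) + 2 = -1000198; -1000198 ≠ 2 — holds

Answer: Yes, holds for both x = 100 and x = -100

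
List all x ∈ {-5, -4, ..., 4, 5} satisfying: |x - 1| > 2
Holds for: {-5, -4, -3, -2, 4, 5}
Fails for: {-1, 0, 1, 2, 3}

Answer: {-5, -4, -3, -2, 4, 5}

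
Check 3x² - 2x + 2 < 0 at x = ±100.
x = 100: LHS = 3·100² - 2·100 + 2 = 29802; 29802 < 0 — FAILS
x = -100: LHS = 3·(-100)² - 2·(-100) + 2 = 30202; 30202 < 0 — FAILS

Answer: No, fails for both x = 100 and x = -100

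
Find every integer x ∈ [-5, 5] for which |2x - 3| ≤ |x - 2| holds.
Holds for: {1}
Fails for: {-5, -4, -3, -2, -1, 0, 2, 3, 4, 5}

Answer: {1}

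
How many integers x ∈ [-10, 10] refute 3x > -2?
Counterexamples in [-10, 10]: {-10, -9, -8, -7, -6, -5, -4, -3, -2, -1}.

Counting them gives 10 values.

Answer: 10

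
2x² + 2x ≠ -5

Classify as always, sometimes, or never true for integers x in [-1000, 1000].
Over all integers in [-1000, 1000], LHS − RHS is always positive; it is smallest at x = 0, where it equals 5:
x = 0: LHS = 2·0² + 2·0 = 0; 0 ≠ -5 — holds
At the ends of the range:
x = -1000: LHS = 2·(-1000)² + 2·(-1000) = 1998000; 1998000 ≠ -5 — holds
x = 1000: LHS = 2·1000² + 2·1000 = 2002000; 2002000 ≠ -5 — holds
Hence LHS − RHS is never 0, i.e. the two sides are never equal, so the relation holds for every integer in [-1000, 1000].

No counterexample exists.

Answer: Always true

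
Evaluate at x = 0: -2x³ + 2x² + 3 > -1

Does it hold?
x = 0: LHS = -2·0³ + 2·0² + 3 = 3; 3 > -1 — holds

The relation is satisfied at x = 0.

Answer: Yes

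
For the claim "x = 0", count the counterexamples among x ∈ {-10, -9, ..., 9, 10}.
Counterexamples in [-10, 10]: {-10, -9, -8, -7, -6, -5, -4, -3, -2, -1, 1, 2, 3, 4, 5, 6, 7, 8, 9, 10}.

Counting them gives 20 values.

Answer: 20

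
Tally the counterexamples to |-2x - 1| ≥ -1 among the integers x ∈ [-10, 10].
An absolute value is never negative, so the left side is ≥ 0 for every x, while the right side is -1. Tightest case in [-10, 10] is x = 0:
x = 0: LHS = |-2·0 - 1| = |-1| = 1; 1 ≥ -1 — holds
Hence LHS − RHS is never negative, i.e. LHS ≥ RHS throughout, so the relation holds for every integer in [-10, 10].

No counterexample appears in that range.

Answer: 0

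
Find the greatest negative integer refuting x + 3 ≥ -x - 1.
Testing negative integers from -1 downward:
x = -1: LHS = (-1) + 3 = 2, RHS = -(-1) - 1 = 0; 2 ≥ 0 — holds
x = -2: LHS = (-2) + 3 = 1, RHS = -(-2) - 1 = 1; 1 ≥ 1 — holds
x = -3: LHS = (-3) + 3 = 0, RHS = -(-3) - 1 = 2; 0 ≥ 2 — FAILS  ← closest negative counterexample to 0

Answer: x = -3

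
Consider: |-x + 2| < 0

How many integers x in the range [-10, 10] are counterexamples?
Counterexamples in [-10, 10]: {-10, -9, -8, -7, -6, -5, -4, -3, -2, -1, 0, 1, 2, 3, 4, 5, 6, 7, 8, 9, 10}.

Counting them gives 21 values.

Answer: 21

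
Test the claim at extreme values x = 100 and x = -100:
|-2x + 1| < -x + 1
x = 100: LHS = |-2·100 + 1| = |-199| = 199, RHS = -100 + 1 = -99; 199 < -99 — FAILS
x = -100: LHS = |-2·(-100) + 1| = |201| = 201, RHS = -(-100) + 1 = 101; 201 < 101 — FAILS

Answer: No, fails for both x = 100 and x = -100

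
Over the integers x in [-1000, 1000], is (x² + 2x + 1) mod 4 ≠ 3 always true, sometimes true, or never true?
For a polynomial with integer coefficients, its value mod 4 depends only on x mod 4, so it suffices to check one representative of each residue class, x = 0, 1, 2, 3:
x = 0: LHS = (0² + 2·0 + 1) mod 4 = 1 mod 4 = 1; 1 ≠ 3 — holds
x = 1: LHS = (1² + 2·1 + 1) mod 4 = 4 mod 4 = 0; 0 ≠ 3 — holds
x = 2: LHS = (2² + 2·2 + 1) mod 4 = 9 mod 4 = 1; 1 ≠ 3 — holds
x = 3: LHS = (3² + 2·3 + 1) mod 4 = 16 mod 4 = 0; 0 ≠ 3 — holds
The relation holds in every residue class, so the relation holds for every integer in [-1000, 1000].

No counterexample exists.

Answer: Always true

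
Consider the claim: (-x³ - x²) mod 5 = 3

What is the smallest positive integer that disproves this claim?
Testing positive integers:
x = 1: LHS = (-1³ - 1²) mod 5 = (-2) mod 5 = 3; 3 = 3 — holds
x = 2: LHS = (-2³ - 2²) mod 5 = (-12) mod 5 = 3; 3 = 3 — holds
x = 3: LHS = (-3³ - 3²) mod 5 = (-36) mod 5 = 4; 4 = 3 — FAILS  ← smallest positive counterexample

Answer: x = 3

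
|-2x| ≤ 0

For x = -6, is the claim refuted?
Substitute x = -6 into the relation:
x = -6: LHS = |-2·(-6)| = |12| = 12; 12 ≤ 0 — FAILS

Since the claim fails at x = -6, this value is a counterexample.

Answer: Yes, x = -6 is a counterexample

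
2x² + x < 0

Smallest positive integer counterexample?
Testing positive integers:
x = 1: LHS = 2·1² + 1 = 3; 3 < 0 — FAILS  ← smallest positive counterexample

Answer: x = 1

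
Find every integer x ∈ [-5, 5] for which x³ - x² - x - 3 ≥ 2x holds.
Holds for: {3, 4, 5}
Fails for: {-5, -4, -3, -2, -1, 0, 1, 2}

Answer: {3, 4, 5}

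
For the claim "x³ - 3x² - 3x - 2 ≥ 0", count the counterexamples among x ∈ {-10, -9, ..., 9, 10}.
Counterexamples in [-10, 10]: {-10, -9, -8, -7, -6, -5, -4, -3, -2, -1, 0, 1, 2, 3}.

Counting them gives 14 values.

Answer: 14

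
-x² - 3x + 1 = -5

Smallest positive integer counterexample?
Testing positive integers:
x = 1: LHS = -1² - 3·1 + 1 = -3; -3 = -5 — FAILS  ← smallest positive counterexample

Answer: x = 1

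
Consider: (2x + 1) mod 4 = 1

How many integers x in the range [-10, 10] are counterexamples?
Counterexamples in [-10, 10]: {-9, -7, -5, -3, -1, 1, 3, 5, 7, 9}.

Counting them gives 10 values.

Answer: 10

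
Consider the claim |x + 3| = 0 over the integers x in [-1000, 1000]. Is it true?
The claim fails at x = 0:
x = 0: LHS = |0 + 3| = |3| = 3; 3 = 0 — FAILS

Because a single integer refutes it, the statement is false.

Answer: False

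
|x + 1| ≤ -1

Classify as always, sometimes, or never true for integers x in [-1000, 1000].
An absolute value is never negative, so the left side is ≥ 0 for every x, while the right side is -1. Tightest case in [-1000, 1000] is x = -1:
x = -1: LHS = |(-1) + 1| = |0| = 0; 0 ≤ -1 — FAILS
Hence LHS − RHS is never zero or negative, i.e. LHS > RHS throughout, so the claimed relation (≤) fails for every integer in [-1000, 1000].

No integer in the range satisfies it.

Answer: Never true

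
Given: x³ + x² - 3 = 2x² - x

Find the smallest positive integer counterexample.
Testing positive integers:
x = 1: LHS = 1³ + 1² - 3 = -1, RHS = 2·1² - 1 = 1; -1 = 1 — FAILS  ← smallest positive counterexample

Answer: x = 1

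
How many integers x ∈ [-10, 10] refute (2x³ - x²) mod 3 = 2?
Counterexamples in [-10, 10]: {-10, -9, -8, -7, -6, -5, -4, -3, -2, -1, 0, 1, 2, 3, 4, 5, 6, 7, 8, 9, 10}.

Counting them gives 21 values.

Answer: 21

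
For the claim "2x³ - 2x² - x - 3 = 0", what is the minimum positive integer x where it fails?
Testing positive integers:
x = 1: LHS = 2·1³ - 2·1² - 1 - 3 = -4; -4 = 0 — FAILS  ← smallest positive counterexample

Answer: x = 1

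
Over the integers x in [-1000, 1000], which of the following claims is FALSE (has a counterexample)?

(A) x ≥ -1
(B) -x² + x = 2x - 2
(A) x = -2: -2 ≥ -1 — FAILS
(B) x = 0: LHS = -0² + 0 = 0, RHS = 2·0 - 2 = -2; 0 = -2 — FAILS

Answer: Both A and B are false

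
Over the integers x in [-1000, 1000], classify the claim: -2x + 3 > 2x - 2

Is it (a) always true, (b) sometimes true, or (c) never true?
Holds at x = 0: LHS = -2·0 + 3 = 3, RHS = 2·0 - 2 = -2; 3 > -2 — holds
Fails at x = 2: LHS = -2·2 + 3 = -1, RHS = 2·2 - 2 = 2; -1 > 2 — FAILS
It is satisfied by some integers in the range but not all.

Answer: Sometimes true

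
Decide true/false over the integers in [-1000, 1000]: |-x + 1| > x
The claim fails at x = 1:
x = 1: LHS = |-1 + 1| = |0| = 0; 0 > 1 — FAILS

Because a single integer refutes it, the statement is false.

Answer: False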